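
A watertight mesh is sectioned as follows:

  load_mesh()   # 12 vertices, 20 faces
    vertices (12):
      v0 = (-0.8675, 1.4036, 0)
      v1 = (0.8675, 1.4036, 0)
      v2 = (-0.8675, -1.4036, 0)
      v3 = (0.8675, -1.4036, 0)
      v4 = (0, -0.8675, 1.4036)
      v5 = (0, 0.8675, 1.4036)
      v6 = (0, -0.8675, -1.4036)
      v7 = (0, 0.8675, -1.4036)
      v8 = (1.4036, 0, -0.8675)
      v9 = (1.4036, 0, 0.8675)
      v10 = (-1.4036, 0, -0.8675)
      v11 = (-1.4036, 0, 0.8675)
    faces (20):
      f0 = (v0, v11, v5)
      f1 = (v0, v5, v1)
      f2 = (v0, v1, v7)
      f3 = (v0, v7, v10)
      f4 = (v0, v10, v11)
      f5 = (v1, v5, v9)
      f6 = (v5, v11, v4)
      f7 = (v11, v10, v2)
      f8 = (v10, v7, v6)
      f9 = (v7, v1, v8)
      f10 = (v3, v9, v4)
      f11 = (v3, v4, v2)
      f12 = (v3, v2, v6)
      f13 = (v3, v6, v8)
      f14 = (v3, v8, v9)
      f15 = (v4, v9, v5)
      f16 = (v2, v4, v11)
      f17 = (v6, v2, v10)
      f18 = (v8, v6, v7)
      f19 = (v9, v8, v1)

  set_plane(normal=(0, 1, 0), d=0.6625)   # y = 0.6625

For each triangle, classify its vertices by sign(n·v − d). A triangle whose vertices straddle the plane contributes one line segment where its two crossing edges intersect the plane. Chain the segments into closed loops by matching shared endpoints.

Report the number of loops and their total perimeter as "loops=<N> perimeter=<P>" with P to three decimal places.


Straddling triangles (10 of 20):
  (v0,v11,v5) [+-+] → (-1.15056, 0.6625, 0.45804)–(-0.331686, 0.6625, 1.27691)  len=1.1581
  (v0,v7,v10) [++-] → (-0.331686, 0.6625, -1.27691)–(-1.15056, 0.6625, -0.45804)  len=1.1581
  (v0,v10,v11) [+--] → (-1.15056, 0.6625, -0.45804)–(-1.15056, 0.6625, 0.45804)  len=0.9161
  (v1,v5,v9) [++-] → (0.331686, 0.6625, 1.27691)–(1.15056, 0.6625, 0.45804)  len=1.1581
  (v5,v11,v4) [+--] → (-0.331686, 0.6625, 1.27691)–(0, 0.6625, 1.4036)  len=0.3551
  (v10,v7,v6) [-+-] → (-0.331686, 0.6625, -1.27691)–(0, 0.6625, -1.4036)  len=0.3551
  (v7,v1,v8) [++-] → (1.15056, 0.6625, -0.45804)–(0.331686, 0.6625, -1.27691)  len=1.1581
  (v4,v9,v5) [--+] → (0.331686, 0.6625, 1.27691)–(0, 0.6625, 1.4036)  len=0.3551
  (v8,v6,v7) [--+] → (0, 0.6625, -1.4036)–(0.331686, 0.6625, -1.27691)  len=0.3551
  (v9,v8,v1) [--+] → (1.15056, 0.6625, -0.45804)–(1.15056, 0.6625, 0.45804)  len=0.9161

Chained into 1 loop(s):
  loop 1: 10 segments, perimeter = 7.8846
Total perimeter = 7.885

loops=1 perimeter=7.885


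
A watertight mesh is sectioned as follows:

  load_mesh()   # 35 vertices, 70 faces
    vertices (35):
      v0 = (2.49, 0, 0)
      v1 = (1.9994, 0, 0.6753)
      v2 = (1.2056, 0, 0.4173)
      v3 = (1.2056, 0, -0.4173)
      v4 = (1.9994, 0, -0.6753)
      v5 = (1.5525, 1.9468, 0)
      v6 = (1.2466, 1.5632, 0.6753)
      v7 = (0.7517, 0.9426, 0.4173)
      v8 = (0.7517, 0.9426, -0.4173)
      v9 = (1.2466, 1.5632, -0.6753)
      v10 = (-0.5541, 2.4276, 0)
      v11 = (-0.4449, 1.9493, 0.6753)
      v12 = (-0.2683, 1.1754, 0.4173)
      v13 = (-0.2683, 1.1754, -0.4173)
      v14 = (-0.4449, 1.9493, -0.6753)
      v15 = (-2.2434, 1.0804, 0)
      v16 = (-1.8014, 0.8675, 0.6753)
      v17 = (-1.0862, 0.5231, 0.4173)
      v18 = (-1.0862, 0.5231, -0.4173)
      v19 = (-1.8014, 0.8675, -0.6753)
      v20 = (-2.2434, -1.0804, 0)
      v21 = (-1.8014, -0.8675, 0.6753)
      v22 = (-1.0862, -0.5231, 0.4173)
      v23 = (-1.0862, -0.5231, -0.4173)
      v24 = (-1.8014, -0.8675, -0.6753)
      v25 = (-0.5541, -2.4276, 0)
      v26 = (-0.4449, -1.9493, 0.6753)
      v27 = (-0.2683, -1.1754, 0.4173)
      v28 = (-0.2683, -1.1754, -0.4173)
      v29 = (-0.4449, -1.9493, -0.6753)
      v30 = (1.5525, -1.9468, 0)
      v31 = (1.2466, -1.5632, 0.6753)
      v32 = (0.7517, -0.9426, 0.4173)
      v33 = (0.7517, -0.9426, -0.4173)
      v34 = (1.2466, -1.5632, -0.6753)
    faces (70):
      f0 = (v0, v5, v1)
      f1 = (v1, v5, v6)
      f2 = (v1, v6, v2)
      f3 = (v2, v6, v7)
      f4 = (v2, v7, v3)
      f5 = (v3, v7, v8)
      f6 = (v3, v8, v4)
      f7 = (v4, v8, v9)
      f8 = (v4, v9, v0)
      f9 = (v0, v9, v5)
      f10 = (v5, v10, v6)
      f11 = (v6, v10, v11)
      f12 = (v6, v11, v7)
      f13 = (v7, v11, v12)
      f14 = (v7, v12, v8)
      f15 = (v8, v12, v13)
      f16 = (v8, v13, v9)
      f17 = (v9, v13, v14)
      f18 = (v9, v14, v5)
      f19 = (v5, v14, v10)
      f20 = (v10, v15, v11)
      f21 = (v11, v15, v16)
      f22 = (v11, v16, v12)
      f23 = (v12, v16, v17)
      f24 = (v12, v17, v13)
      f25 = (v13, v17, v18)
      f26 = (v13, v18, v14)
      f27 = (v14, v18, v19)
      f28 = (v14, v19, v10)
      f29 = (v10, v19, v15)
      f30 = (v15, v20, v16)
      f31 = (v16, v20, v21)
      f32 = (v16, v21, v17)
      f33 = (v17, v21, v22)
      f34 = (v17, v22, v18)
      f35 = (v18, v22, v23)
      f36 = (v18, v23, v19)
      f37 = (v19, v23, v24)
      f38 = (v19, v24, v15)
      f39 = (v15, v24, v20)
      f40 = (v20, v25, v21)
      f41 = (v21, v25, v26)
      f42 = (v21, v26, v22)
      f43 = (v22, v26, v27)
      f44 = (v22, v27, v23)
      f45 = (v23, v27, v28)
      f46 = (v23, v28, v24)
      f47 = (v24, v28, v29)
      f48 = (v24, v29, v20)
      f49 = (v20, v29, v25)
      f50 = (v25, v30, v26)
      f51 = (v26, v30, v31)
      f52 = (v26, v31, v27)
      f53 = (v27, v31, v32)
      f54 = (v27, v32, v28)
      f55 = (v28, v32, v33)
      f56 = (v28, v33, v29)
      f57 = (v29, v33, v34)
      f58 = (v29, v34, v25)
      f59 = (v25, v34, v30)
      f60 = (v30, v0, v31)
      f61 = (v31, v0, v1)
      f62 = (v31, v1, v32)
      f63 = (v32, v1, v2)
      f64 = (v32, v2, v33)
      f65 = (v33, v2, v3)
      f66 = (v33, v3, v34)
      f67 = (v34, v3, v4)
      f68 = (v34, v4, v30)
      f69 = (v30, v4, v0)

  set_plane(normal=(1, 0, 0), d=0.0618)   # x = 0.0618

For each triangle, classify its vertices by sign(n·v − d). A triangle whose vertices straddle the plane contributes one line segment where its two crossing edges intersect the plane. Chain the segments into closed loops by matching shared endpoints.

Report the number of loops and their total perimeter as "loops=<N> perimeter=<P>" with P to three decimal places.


Straddling triangles (20 of 70):
  (v5,v10,v6) [+-+] → (0.0618, 2.28703, 0)–(0.0618, 2.13195, 0.230975)  len=0.2782
  (v6,v10,v11) [+--] → (0.0618, 2.13195, 0.230975)–(0.0618, 1.83364, 0.6753)  len=0.5352
  (v6,v11,v7) [+-+] → (0.0618, 1.83364, 0.6753)–(0.0618, 1.52301, 0.56605)  len=0.3293
  (v7,v11,v12) [+--] → (0.0618, 1.52301, 0.56605)–(0.0618, 1.10006, 0.4173)  len=0.4483
  (v7,v12,v8) [+-+] → (0.0618, 1.10006, 0.4173)–(0.0618, 1.10006, 0.147201)  len=0.2701
  (v8,v12,v13) [+--] → (0.0618, 1.10006, 0.147201)–(0.0618, 1.10006, -0.4173)  len=0.5645
  (v8,v13,v9) [+-+] → (0.0618, 1.10006, -0.4173)–(0.0618, 1.2599, -0.473519)  len=0.1694
  (v9,v13,v14) [+--] → (0.0618, 1.2599, -0.473519)–(0.0618, 1.83364, -0.6753)  len=0.6082
  (v9,v14,v5) [+-+] → (0.0618, 1.83364, -0.6753)–(0.0618, 1.94867, -0.50399)  len=0.2063
  (v5,v14,v10) [+--] → (0.0618, 1.94867, -0.50399)–(0.0618, 2.28703, 0)  len=0.6070
  (v25,v30,v26) [-+-] → (0.0618, -2.28703, 0)–(0.0618, -1.94867, 0.50399)  len=0.6070
  (v26,v30,v31) [-++] → (0.0618, -1.94867, 0.50399)–(0.0618, -1.83364, 0.6753)  len=0.2063
  (v26,v31,v27) [-+-] → (0.0618, -1.83364, 0.6753)–(0.0618, -1.2599, 0.473519)  len=0.6082
  (v27,v31,v32) [-++] → (0.0618, -1.2599, 0.473519)–(0.0618, -1.10006, 0.4173)  len=0.1694
  (v27,v32,v28) [-+-] → (0.0618, -1.10006, 0.4173)–(0.0618, -1.10006, -0.147201)  len=0.5645
  (v28,v32,v33) [-++] → (0.0618, -1.10006, -0.147201)–(0.0618, -1.10006, -0.4173)  len=0.2701
  (v28,v33,v29) [-+-] → (0.0618, -1.10006, -0.4173)–(0.0618, -1.52301, -0.56605)  len=0.4483
  (v29,v33,v34) [-++] → (0.0618, -1.52301, -0.56605)–(0.0618, -1.83364, -0.6753)  len=0.3293
  (v29,v34,v25) [-+-] → (0.0618, -1.83364, -0.6753)–(0.0618, -2.13195, -0.230975)  len=0.5352
  (v25,v34,v30) [-++] → (0.0618, -2.13195, -0.230975)–(0.0618, -2.28703, 0)  len=0.2782

Chained into 2 loop(s):
  loop 1: 10 segments, perimeter = 4.0166
  loop 2: 10 segments, perimeter = 4.0166
Total perimeter = 8.033

loops=2 perimeter=8.033


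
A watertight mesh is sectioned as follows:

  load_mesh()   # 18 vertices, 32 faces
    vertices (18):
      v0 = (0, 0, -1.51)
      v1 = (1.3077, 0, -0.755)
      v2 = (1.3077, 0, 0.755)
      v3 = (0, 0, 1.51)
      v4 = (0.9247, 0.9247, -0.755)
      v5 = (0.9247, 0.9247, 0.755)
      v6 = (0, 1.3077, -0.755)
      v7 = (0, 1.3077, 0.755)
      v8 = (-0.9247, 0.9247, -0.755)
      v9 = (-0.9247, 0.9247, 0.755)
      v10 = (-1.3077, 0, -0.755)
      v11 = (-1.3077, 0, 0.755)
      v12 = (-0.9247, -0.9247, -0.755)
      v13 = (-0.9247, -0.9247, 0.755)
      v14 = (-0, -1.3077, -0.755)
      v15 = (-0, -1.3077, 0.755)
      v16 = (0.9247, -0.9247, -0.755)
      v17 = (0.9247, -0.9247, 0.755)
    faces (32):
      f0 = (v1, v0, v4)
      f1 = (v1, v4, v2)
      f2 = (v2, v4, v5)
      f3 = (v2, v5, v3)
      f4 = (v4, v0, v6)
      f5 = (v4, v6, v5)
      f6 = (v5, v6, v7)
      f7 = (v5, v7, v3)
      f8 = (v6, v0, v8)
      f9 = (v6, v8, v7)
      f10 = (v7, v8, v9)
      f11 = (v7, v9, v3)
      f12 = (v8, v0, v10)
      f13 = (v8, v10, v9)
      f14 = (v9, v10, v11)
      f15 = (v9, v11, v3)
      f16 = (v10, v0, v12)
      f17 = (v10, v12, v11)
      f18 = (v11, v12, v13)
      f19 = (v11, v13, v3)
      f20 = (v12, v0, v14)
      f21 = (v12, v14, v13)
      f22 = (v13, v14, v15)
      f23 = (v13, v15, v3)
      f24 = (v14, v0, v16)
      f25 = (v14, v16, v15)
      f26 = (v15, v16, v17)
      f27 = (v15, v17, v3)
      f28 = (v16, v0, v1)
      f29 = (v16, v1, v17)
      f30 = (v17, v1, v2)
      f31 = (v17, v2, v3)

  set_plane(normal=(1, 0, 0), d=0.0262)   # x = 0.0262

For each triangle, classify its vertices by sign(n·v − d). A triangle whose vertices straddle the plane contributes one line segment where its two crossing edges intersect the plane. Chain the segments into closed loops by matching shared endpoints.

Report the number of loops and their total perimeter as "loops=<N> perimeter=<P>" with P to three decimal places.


Straddling triangles (12 of 32):
  (v1,v0,v4) [+-+] → (0.0262, 0, -1.49487)–(0.0262, 0.0262, -1.48861)  len=0.0269
  (v2,v5,v3) [++-] → (0.0262, 0.0262, 1.48861)–(0.0262, 0, 1.49487)  len=0.0269
  (v4,v0,v6) [+--] → (0.0262, 0.0262, -1.48861)–(0.0262, 1.29685, -0.755)  len=1.4672
  (v4,v6,v5) [+-+] → (0.0262, 1.29685, -0.755)–(0.0262, 1.29685, -0.712216)  len=0.0428
  (v5,v6,v7) [+--] → (0.0262, 1.29685, -0.712216)–(0.0262, 1.29685, 0.755)  len=1.4672
  (v5,v7,v3) [+--] → (0.0262, 1.29685, 0.755)–(0.0262, 0.0262, 1.48861)  len=1.4672
  (v14,v0,v16) [--+] → (0.0262, -0.0262, -1.48861)–(0.0262, -1.29685, -0.755)  len=1.4672
  (v14,v16,v15) [-+-] → (0.0262, -1.29685, -0.755)–(0.0262, -1.29685, 0.712216)  len=1.4672
  (v15,v16,v17) [-++] → (0.0262, -1.29685, 0.712216)–(0.0262, -1.29685, 0.755)  len=0.0428
  (v15,v17,v3) [-+-] → (0.0262, -1.29685, 0.755)–(0.0262, -0.0262, 1.48861)  len=1.4672
  (v16,v0,v1) [+-+] → (0.0262, -0.0262, -1.48861)–(0.0262, 0, -1.49487)  len=0.0269
  (v17,v2,v3) [++-] → (0.0262, 0, 1.49487)–(0.0262, -0.0262, 1.48861)  len=0.0269

Chained into 1 loop(s):
  loop 1: 12 segments, perimeter = 8.9966
Total perimeter = 8.997

loops=1 perimeter=8.997


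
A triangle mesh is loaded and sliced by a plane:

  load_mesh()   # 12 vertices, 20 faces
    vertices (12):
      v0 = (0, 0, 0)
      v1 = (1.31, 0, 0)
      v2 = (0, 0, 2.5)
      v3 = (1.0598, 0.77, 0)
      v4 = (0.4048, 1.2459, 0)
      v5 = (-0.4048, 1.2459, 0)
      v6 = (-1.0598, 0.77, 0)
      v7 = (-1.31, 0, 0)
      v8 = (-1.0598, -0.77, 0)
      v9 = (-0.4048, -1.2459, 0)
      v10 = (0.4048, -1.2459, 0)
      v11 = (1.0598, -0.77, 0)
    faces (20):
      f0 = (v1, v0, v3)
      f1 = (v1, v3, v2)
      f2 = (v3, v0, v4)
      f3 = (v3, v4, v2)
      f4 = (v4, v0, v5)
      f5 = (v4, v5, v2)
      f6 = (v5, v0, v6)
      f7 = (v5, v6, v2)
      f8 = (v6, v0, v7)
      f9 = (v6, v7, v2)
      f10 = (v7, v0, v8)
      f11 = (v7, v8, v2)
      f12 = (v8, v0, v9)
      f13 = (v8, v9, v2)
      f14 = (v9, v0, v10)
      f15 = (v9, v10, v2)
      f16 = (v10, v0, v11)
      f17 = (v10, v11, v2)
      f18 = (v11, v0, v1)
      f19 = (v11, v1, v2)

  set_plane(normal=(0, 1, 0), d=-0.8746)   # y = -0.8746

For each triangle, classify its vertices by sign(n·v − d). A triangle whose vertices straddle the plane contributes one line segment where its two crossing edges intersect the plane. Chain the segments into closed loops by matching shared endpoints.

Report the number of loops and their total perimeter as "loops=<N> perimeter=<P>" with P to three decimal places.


Straddling triangles (6 of 20):
  (v8,v0,v9) [++-] → (-0.284163, -0.8746, 0)–(-0.915835, -0.8746, 0)  len=0.6317
  (v8,v9,v2) [+-+] → (-0.915835, -0.8746, 0)–(-0.284163, -0.8746, 0.745044)  len=0.9768
  (v9,v0,v10) [-+-] → (-0.284163, -0.8746, 0)–(0.284163, -0.8746, 0)  len=0.5683
  (v9,v10,v2) [--+] → (0.284163, -0.8746, 0.745044)–(-0.284163, -0.8746, 0.745044)  len=0.5683
  (v10,v0,v11) [-++] → (0.284163, -0.8746, 0)–(0.915835, -0.8746, 0)  len=0.6317
  (v10,v11,v2) [-++] → (0.915835, -0.8746, 0)–(0.284163, -0.8746, 0.745044)  len=0.9768

Chained into 1 loop(s):
  loop 1: 6 segments, perimeter = 4.3536
Total perimeter = 4.354

loops=1 perimeter=4.354


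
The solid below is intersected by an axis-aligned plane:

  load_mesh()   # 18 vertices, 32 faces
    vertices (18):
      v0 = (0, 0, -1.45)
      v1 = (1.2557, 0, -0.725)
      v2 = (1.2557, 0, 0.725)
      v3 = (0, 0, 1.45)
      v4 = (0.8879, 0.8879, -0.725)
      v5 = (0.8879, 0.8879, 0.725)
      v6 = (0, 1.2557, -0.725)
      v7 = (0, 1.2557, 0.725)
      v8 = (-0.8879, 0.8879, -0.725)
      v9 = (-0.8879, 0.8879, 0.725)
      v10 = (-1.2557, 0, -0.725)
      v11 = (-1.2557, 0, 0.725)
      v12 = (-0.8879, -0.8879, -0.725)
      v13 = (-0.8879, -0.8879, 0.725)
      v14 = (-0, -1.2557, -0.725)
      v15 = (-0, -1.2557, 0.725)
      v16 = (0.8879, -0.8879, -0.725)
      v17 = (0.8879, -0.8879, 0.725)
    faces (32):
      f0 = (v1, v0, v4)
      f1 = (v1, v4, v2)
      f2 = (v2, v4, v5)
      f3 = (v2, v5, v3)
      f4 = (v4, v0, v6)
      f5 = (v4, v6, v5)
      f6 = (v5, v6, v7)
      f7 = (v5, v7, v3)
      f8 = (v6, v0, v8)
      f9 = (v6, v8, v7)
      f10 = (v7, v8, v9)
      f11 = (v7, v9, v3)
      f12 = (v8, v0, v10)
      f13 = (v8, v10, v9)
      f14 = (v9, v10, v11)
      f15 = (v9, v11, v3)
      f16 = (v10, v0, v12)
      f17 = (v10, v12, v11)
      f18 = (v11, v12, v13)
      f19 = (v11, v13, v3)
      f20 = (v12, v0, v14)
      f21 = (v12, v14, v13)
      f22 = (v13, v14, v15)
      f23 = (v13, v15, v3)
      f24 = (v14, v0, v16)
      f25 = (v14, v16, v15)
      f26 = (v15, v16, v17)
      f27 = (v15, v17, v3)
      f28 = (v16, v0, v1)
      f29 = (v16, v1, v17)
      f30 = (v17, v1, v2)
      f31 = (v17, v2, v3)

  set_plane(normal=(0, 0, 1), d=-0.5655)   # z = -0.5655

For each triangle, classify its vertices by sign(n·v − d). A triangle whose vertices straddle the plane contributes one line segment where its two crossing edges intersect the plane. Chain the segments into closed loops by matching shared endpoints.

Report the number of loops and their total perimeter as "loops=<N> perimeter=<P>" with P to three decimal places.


loops=1 perimeter=7.689

Straddling triangles (16 of 32):
  (v1,v4,v2) [--+] → (0.928358, 0.790231, -0.5655)–(1.2557, 0, -0.5655)  len=0.8553
  (v2,v4,v5) [+-+] → (0.928358, 0.790231, -0.5655)–(0.8879, 0.8879, -0.5655)  len=0.1057
  (v4,v6,v5) [--+] → (0.097669, 1.21524, -0.5655)–(0.8879, 0.8879, -0.5655)  len=0.8553
  (v5,v6,v7) [+-+] → (0.097669, 1.21524, -0.5655)–(0, 1.2557, -0.5655)  len=0.1057
  (v6,v8,v7) [--+] → (-0.790231, 0.928358, -0.5655)–(0, 1.2557, -0.5655)  len=0.8553
  (v7,v8,v9) [+-+] → (-0.790231, 0.928358, -0.5655)–(-0.8879, 0.8879, -0.5655)  len=0.1057
  (v8,v10,v9) [--+] → (-1.21524, 0.097669, -0.5655)–(-0.8879, 0.8879, -0.5655)  len=0.8553
  (v9,v10,v11) [+-+] → (-1.21524, 0.097669, -0.5655)–(-1.2557, 0, -0.5655)  len=0.1057
  (v10,v12,v11) [--+] → (-0.928358, -0.790231, -0.5655)–(-1.2557, 0, -0.5655)  len=0.8553
  (v11,v12,v13) [+-+] → (-0.928358, -0.790231, -0.5655)–(-0.8879, -0.8879, -0.5655)  len=0.1057
  (v12,v14,v13) [--+] → (-0.097669, -1.21524, -0.5655)–(-0.8879, -0.8879, -0.5655)  len=0.8553
  (v13,v14,v15) [+-+] → (-0.097669, -1.21524, -0.5655)–(0, -1.2557, -0.5655)  len=0.1057
  (v14,v16,v15) [--+] → (0.790231, -0.928358, -0.5655)–(0, -1.2557, -0.5655)  len=0.8553
  (v15,v16,v17) [+-+] → (0.790231, -0.928358, -0.5655)–(0.8879, -0.8879, -0.5655)  len=0.1057
  (v16,v1,v17) [--+] → (1.21524, -0.097669, -0.5655)–(0.8879, -0.8879, -0.5655)  len=0.8553
  (v17,v1,v2) [+-+] → (1.21524, -0.097669, -0.5655)–(1.2557, 0, -0.5655)  len=0.1057

Chained into 1 loop(s):
  loop 1: 16 segments, perimeter = 7.6885
Total perimeter = 7.689


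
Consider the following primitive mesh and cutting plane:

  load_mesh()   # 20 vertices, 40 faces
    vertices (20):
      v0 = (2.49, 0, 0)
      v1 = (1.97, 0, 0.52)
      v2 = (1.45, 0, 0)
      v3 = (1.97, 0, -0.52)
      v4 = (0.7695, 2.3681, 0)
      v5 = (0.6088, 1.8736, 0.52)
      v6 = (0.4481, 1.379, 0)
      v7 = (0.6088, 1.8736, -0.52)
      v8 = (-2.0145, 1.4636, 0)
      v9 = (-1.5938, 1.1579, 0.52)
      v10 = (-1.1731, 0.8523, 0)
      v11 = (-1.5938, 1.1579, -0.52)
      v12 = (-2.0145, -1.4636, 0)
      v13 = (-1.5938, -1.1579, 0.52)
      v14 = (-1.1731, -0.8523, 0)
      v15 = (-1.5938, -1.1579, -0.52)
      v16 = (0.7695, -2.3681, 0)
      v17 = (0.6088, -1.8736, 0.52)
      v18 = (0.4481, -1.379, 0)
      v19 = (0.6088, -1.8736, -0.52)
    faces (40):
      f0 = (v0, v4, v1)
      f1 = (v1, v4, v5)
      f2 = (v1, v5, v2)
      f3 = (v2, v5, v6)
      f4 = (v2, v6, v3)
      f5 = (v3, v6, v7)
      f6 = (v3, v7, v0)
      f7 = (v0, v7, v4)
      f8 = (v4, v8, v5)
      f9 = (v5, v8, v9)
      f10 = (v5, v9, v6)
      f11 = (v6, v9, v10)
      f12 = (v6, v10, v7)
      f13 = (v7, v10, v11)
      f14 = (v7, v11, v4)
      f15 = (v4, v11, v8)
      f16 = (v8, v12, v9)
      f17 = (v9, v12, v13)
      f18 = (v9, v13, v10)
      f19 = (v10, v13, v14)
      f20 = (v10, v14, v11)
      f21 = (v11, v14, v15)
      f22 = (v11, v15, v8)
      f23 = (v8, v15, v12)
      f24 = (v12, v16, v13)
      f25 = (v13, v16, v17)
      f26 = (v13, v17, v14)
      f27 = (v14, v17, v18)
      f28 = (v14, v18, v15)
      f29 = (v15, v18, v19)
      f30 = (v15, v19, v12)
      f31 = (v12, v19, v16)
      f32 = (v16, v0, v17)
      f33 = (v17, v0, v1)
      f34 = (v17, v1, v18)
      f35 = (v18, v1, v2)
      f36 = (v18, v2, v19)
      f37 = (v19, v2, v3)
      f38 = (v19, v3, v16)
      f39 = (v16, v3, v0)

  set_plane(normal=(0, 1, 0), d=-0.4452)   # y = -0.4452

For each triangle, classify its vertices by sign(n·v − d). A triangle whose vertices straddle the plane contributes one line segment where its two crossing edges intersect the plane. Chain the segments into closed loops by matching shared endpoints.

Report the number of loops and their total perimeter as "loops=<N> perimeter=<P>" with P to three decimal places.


loops=2 perimeter=5.617

Straddling triangles (16 of 40):
  (v8,v12,v9) [+-+] → (-2.0145, -0.4452, 0)–(-1.85107, -0.4452, 0.20201)  len=0.2598
  (v9,v12,v13) [+--] → (-1.85107, -0.4452, 0.20201)–(-1.5938, -0.4452, 0.52)  len=0.4090
  (v9,v13,v10) [+-+] → (-1.5938, -0.4452, 0.52)–(-1.44464, -0.4452, 0.335638)  len=0.2371
  (v10,v13,v14) [+--] → (-1.44464, -0.4452, 0.335638)–(-1.1731, -0.4452, 0)  len=0.4317
  (v10,v14,v11) [+-+] → (-1.1731, -0.4452, 0)–(-1.2583, -0.4452, -0.105309)  len=0.1355
  (v11,v14,v15) [+--] → (-1.2583, -0.4452, -0.105309)–(-1.5938, -0.4452, -0.52)  len=0.5334
  (v11,v15,v8) [+-+] → (-1.5938, -0.4452, -0.52)–(-1.70817, -0.4452, -0.378629)  len=0.1818
  (v8,v15,v12) [+--] → (-1.70817, -0.4452, -0.378629)–(-2.0145, -0.4452, 0)  len=0.4870
  (v16,v0,v17) [-+-] → (2.16655, -0.4452, 0)–(2.04299, -0.4452, 0.123561)  len=0.1747
  (v17,v0,v1) [-++] → (2.04299, -0.4452, 0.123561)–(1.64656, -0.4452, 0.52)  len=0.5606
  (v17,v1,v18) [-+-] → (1.64656, -0.4452, 0.52)–(1.47867, -0.4452, 0.352122)  len=0.2374
  (v18,v1,v2) [-++] → (1.47867, -0.4452, 0.352122)–(1.12654, -0.4452, 0)  len=0.4980
  (v18,v2,v19) [-+-] → (1.12654, -0.4452, 0)–(1.25012, -0.4452, -0.123561)  len=0.1747
  (v19,v2,v3) [-++] → (1.25012, -0.4452, -0.123561)–(1.64656, -0.4452, -0.52)  len=0.5606
  (v19,v3,v16) [-+-] → (1.64656, -0.4452, -0.52)–(1.74431, -0.4452, -0.422241)  len=0.1382
  (v16,v3,v0) [-++] → (1.74431, -0.4452, -0.422241)–(2.16655, -0.4452, 0)  len=0.5971

Chained into 2 loop(s):
  loop 1: 8 segments, perimeter = 2.6755
  loop 2: 8 segments, perimeter = 2.9416
Total perimeter = 5.617


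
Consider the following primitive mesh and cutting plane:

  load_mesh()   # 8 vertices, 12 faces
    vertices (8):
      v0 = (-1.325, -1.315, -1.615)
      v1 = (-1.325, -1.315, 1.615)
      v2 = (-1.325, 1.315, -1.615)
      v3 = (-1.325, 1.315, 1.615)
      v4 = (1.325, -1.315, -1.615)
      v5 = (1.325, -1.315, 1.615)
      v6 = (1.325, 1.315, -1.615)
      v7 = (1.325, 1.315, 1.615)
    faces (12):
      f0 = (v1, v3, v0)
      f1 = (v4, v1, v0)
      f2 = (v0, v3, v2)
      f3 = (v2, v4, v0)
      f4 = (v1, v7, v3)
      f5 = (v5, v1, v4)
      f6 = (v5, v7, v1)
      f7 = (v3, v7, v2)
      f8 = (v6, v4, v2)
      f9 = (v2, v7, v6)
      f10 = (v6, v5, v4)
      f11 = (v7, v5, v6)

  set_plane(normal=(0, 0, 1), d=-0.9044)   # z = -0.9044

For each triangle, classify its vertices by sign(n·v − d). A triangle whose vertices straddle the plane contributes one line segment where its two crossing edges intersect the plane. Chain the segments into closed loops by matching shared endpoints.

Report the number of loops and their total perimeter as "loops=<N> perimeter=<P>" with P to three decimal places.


Straddling triangles (8 of 12):
  (v1,v3,v0) [++-] → (-1.325, -0.7364, -0.9044)–(-1.325, -1.315, -0.9044)  len=0.5786
  (v4,v1,v0) [-+-] → (0.742, -1.315, -0.9044)–(-1.325, -1.315, -0.9044)  len=2.0670
  (v0,v3,v2) [-+-] → (-1.325, -0.7364, -0.9044)–(-1.325, 1.315, -0.9044)  len=2.0514
  (v5,v1,v4) [++-] → (0.742, -1.315, -0.9044)–(1.325, -1.315, -0.9044)  len=0.5830
  (v3,v7,v2) [++-] → (-0.742, 1.315, -0.9044)–(-1.325, 1.315, -0.9044)  len=0.5830
  (v2,v7,v6) [-+-] → (-0.742, 1.315, -0.9044)–(1.325, 1.315, -0.9044)  len=2.0670
  (v6,v5,v4) [-+-] → (1.325, 0.7364, -0.9044)–(1.325, -1.315, -0.9044)  len=2.0514
  (v7,v5,v6) [++-] → (1.325, 0.7364, -0.9044)–(1.325, 1.315, -0.9044)  len=0.5786

Chained into 1 loop(s):
  loop 1: 8 segments, perimeter = 10.5600
Total perimeter = 10.560

loops=1 perimeter=10.560


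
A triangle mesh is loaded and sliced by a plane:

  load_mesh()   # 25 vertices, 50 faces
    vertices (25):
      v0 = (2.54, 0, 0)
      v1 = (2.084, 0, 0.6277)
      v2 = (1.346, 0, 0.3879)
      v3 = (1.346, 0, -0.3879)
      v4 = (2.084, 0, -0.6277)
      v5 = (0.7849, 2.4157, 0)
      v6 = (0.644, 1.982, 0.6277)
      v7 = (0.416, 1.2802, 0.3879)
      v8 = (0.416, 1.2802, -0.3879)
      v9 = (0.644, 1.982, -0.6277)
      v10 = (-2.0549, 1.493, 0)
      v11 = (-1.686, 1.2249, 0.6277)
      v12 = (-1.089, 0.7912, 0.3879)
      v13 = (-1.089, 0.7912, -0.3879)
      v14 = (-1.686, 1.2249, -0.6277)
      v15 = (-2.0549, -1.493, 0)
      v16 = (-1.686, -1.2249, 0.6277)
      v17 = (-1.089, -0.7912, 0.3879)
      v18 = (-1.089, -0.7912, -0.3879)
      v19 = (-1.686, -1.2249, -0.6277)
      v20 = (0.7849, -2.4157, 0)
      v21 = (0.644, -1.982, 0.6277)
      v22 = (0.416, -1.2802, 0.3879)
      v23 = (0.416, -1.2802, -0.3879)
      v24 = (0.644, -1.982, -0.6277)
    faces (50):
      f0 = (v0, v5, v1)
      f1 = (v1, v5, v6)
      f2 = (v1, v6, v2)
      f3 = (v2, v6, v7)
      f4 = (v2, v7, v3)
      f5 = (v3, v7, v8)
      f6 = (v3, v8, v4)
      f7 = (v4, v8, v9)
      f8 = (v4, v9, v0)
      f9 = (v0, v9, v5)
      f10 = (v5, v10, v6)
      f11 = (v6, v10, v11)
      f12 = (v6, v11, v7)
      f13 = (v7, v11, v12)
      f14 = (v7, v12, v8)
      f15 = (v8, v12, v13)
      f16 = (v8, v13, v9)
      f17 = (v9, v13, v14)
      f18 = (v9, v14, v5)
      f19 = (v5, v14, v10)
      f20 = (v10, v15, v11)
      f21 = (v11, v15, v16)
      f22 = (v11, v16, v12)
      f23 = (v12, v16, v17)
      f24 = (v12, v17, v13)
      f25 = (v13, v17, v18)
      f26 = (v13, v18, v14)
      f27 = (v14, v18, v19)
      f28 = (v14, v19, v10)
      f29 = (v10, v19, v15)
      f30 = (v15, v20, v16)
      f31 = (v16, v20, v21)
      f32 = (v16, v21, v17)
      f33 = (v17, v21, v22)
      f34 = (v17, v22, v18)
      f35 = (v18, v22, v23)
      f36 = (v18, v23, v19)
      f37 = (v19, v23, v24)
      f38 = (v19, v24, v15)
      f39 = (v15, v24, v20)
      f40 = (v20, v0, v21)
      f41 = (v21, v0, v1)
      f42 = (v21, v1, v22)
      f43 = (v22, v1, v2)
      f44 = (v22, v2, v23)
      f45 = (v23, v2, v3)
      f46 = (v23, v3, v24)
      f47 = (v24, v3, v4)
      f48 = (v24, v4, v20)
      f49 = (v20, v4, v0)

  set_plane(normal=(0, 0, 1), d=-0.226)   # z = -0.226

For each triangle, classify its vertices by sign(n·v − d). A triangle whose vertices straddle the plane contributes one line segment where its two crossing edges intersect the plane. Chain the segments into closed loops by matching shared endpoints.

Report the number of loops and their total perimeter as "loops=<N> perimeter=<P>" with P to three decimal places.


loops=2 perimeter=21.877

Straddling triangles (20 of 50):
  (v2,v7,v3) [++-] → (1.15192, 0.267162, -0.226)–(1.346, 0, -0.226)  len=0.3302
  (v3,v7,v8) [-+-] → (1.15192, 0.267162, -0.226)–(0.416, 1.2802, -0.226)  len=1.2521
  (v4,v9,v0) [--+] → (1.85736, 0.713608, -0.226)–(2.37582, 0, -0.226)  len=0.8821
  (v0,v9,v5) [+-+] → (1.85736, 0.713608, -0.226)–(0.73417, 2.25955, -0.226)  len=1.9109
  (v7,v12,v8) [++-] → (0.101925, 1.17815, -0.226)–(0.416, 1.2802, -0.226)  len=0.3302
  (v8,v12,v13) [-+-] → (0.101925, 1.17815, -0.226)–(-1.089, 0.7912, -0.226)  len=1.2522
  (v9,v14,v5) [--+] → (-0.104734, 1.98696, -0.226)–(0.73417, 2.25955, -0.226)  len=0.8821
  (v5,v14,v10) [+-+] → (-0.104734, 1.98696, -0.226)–(-1.92208, 1.39647, -0.226)  len=1.9109
  (v12,v17,v13) [++-] → (-1.089, 0.460972, -0.226)–(-1.089, 0.7912, -0.226)  len=0.3302
  (v13,v17,v18) [-+-] → (-1.089, 0.460972, -0.226)–(-1.089, -0.7912, -0.226)  len=1.2522
  (v14,v19,v10) [--+] → (-1.92208, 0.514435, -0.226)–(-1.92208, 1.39647, -0.226)  len=0.8820
  (v10,v19,v15) [+-+] → (-1.92208, 0.514435, -0.226)–(-1.92208, -1.39647, -0.226)  len=1.9109
  (v17,v22,v18) [++-] → (-0.774925, -0.893248, -0.226)–(-1.089, -0.7912, -0.226)  len=0.3302
  (v18,v22,v23) [-+-] → (-0.774925, -0.893248, -0.226)–(0.416, -1.2802, -0.226)  len=1.2522
  (v19,v24,v15) [--+] → (-1.08318, -1.66906, -0.226)–(-1.92208, -1.39647, -0.226)  len=0.8821
  (v15,v24,v20) [+-+] → (-1.08318, -1.66906, -0.226)–(0.73417, -2.25955, -0.226)  len=1.9109
  (v22,v2,v23) [++-] → (0.61008, -1.01304, -0.226)–(0.416, -1.2802, -0.226)  len=0.3302
  (v23,v2,v3) [-+-] → (0.61008, -1.01304, -0.226)–(1.346, 0, -0.226)  len=1.2521
  (v24,v4,v20) [--+] → (1.25263, -1.54594, -0.226)–(0.73417, -2.25955, -0.226)  len=0.8821
  (v20,v4,v0) [+-+] → (1.25263, -1.54594, -0.226)–(2.37582, 0, -0.226)  len=1.9109

Chained into 2 loop(s):
  loop 1: 10 segments, perimeter = 7.9120
  loop 2: 10 segments, perimeter = 13.9647
Total perimeter = 21.877


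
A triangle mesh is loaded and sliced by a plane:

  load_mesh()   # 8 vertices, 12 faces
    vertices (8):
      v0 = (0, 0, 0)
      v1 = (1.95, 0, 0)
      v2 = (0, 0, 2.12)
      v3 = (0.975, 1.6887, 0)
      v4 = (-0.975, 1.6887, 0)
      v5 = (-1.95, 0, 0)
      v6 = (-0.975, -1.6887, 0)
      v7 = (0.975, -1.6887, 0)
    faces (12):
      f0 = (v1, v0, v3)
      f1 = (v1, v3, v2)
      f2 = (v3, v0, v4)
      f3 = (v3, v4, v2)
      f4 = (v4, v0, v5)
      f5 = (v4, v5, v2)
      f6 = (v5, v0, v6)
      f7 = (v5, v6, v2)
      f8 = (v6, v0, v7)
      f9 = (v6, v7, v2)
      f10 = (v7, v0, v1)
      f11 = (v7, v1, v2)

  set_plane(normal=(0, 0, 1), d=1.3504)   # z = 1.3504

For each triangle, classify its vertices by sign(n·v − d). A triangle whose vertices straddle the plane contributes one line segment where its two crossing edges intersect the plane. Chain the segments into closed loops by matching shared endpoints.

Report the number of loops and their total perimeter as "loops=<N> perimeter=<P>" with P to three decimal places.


loops=1 perimeter=4.247

Straddling triangles (6 of 12):
  (v1,v3,v2) [--+] → (0.353943, 0.61303, 1.3504)–(0.707887, 0, 1.3504)  len=0.7079
  (v3,v4,v2) [--+] → (-0.353943, 0.61303, 1.3504)–(0.353943, 0.61303, 1.3504)  len=0.7079
  (v4,v5,v2) [--+] → (-0.707887, 0, 1.3504)–(-0.353943, 0.61303, 1.3504)  len=0.7079
  (v5,v6,v2) [--+] → (-0.353943, -0.61303, 1.3504)–(-0.707887, 0, 1.3504)  len=0.7079
  (v6,v7,v2) [--+] → (0.353943, -0.61303, 1.3504)–(-0.353943, -0.61303, 1.3504)  len=0.7079
  (v7,v1,v2) [--+] → (0.707887, 0, 1.3504)–(0.353943, -0.61303, 1.3504)  len=0.7079

Chained into 1 loop(s):
  loop 1: 6 segments, perimeter = 4.2473
Total perimeter = 4.247


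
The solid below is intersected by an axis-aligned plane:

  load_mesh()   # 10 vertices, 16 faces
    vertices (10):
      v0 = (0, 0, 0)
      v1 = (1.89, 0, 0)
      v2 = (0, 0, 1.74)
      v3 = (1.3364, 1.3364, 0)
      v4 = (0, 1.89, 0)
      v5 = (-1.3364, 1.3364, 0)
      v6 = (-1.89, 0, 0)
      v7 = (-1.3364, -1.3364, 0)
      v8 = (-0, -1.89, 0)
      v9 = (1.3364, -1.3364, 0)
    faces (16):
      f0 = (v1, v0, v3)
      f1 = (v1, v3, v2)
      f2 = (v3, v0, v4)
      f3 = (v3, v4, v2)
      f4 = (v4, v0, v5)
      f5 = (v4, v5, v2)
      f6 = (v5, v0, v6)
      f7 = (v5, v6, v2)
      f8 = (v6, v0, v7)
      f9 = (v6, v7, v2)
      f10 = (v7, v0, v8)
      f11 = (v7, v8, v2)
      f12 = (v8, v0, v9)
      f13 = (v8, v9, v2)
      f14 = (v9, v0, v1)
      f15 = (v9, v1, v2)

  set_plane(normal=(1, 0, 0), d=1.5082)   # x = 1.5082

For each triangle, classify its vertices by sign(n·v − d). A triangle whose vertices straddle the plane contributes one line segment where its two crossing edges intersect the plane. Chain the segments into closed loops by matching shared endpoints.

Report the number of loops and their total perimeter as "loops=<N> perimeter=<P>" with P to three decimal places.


Straddling triangles (4 of 16):
  (v1,v0,v3) [+--] → (1.5082, 0, 0)–(1.5082, 0.921672, 0)  len=0.9217
  (v1,v3,v2) [+--] → (1.5082, 0.921672, 0)–(1.5082, 0, 0.351498)  len=0.9864
  (v9,v0,v1) [--+] → (1.5082, 0, 0)–(1.5082, -0.921672, 0)  len=0.9217
  (v9,v1,v2) [-+-] → (1.5082, -0.921672, 0)–(1.5082, 0, 0.351498)  len=0.9864

Chained into 1 loop(s):
  loop 1: 4 segments, perimeter = 3.8162
Total perimeter = 3.816

loops=1 perimeter=3.816


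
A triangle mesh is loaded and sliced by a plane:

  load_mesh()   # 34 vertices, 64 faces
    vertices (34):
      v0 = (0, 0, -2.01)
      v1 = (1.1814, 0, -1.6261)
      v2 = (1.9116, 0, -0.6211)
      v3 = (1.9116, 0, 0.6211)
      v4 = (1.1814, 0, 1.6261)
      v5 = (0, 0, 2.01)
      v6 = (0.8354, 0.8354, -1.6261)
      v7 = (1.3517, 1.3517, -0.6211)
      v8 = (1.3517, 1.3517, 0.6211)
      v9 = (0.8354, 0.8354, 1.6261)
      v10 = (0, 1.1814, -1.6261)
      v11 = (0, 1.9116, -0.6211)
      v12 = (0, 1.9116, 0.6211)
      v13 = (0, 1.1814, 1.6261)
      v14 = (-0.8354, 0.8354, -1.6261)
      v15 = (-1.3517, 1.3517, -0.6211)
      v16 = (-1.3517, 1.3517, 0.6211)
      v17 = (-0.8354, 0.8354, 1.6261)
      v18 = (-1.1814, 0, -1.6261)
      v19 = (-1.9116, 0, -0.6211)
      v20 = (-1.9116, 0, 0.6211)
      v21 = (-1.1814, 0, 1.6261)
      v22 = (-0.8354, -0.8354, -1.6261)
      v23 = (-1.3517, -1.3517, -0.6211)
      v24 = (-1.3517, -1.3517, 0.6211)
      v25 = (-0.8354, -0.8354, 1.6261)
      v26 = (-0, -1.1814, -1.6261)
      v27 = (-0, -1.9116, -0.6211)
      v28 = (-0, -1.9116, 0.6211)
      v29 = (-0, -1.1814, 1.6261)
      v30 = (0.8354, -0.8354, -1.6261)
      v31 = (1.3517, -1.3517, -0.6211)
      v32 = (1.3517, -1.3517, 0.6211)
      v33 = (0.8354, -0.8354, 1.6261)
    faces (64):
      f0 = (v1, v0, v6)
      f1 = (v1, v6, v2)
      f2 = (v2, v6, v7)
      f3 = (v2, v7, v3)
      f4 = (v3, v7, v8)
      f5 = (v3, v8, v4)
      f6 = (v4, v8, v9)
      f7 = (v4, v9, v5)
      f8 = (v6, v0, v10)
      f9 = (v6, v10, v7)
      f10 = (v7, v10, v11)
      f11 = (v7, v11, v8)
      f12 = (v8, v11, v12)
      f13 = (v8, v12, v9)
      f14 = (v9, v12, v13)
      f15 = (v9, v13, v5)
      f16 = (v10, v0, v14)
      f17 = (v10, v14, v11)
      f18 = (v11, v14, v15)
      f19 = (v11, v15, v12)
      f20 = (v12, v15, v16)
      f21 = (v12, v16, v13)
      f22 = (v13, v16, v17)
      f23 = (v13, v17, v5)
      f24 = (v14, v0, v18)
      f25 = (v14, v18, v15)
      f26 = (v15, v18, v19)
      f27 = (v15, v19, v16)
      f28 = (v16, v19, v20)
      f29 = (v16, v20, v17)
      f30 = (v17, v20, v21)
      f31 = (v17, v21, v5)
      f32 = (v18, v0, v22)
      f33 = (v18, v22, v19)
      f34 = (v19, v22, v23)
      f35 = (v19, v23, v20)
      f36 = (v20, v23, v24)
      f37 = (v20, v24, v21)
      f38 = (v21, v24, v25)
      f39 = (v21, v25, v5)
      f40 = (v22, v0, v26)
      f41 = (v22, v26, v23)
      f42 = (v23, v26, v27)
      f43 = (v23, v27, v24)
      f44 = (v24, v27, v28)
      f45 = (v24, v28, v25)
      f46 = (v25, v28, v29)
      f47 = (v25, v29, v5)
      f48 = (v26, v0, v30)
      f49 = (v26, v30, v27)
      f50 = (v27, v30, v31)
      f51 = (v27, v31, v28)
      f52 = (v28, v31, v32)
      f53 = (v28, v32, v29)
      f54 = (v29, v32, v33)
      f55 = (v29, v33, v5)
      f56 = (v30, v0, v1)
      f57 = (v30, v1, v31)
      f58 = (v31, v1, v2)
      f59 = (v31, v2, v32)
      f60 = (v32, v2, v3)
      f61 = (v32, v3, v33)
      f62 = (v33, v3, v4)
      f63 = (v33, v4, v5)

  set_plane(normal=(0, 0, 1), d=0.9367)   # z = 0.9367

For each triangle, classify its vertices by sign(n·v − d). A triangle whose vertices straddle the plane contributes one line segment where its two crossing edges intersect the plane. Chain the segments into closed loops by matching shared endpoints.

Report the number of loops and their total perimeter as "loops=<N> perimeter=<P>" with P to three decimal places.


loops=1 perimeter=10.301

Straddling triangles (16 of 64):
  (v3,v8,v4) [--+] → (1.29822, 0.927226, 0.9367)–(1.6823, 0, 0.9367)  len=1.0036
  (v4,v8,v9) [+-+] → (1.29822, 0.927226, 0.9367)–(1.18957, 1.18957, 0.9367)  len=0.2840
  (v8,v12,v9) [--+] → (0.262341, 1.57364, 0.9367)–(1.18957, 1.18957, 0.9367)  len=1.0036
  (v9,v12,v13) [+-+] → (0.262341, 1.57364, 0.9367)–(0, 1.6823, 0.9367)  len=0.2840
  (v12,v16,v13) [--+] → (-0.927226, 1.29822, 0.9367)–(0, 1.6823, 0.9367)  len=1.0036
  (v13,v16,v17) [+-+] → (-0.927226, 1.29822, 0.9367)–(-1.18957, 1.18957, 0.9367)  len=0.2840
  (v16,v20,v17) [--+] → (-1.57364, 0.262341, 0.9367)–(-1.18957, 1.18957, 0.9367)  len=1.0036
  (v17,v20,v21) [+-+] → (-1.57364, 0.262341, 0.9367)–(-1.6823, 0, 0.9367)  len=0.2840
  (v20,v24,v21) [--+] → (-1.29822, -0.927226, 0.9367)–(-1.6823, 0, 0.9367)  len=1.0036
  (v21,v24,v25) [+-+] → (-1.29822, -0.927226, 0.9367)–(-1.18957, -1.18957, 0.9367)  len=0.2840
  (v24,v28,v25) [--+] → (-0.262341, -1.57364, 0.9367)–(-1.18957, -1.18957, 0.9367)  len=1.0036
  (v25,v28,v29) [+-+] → (-0.262341, -1.57364, 0.9367)–(0, -1.6823, 0.9367)  len=0.2840
  (v28,v32,v29) [--+] → (0.927226, -1.29822, 0.9367)–(0, -1.6823, 0.9367)  len=1.0036
  (v29,v32,v33) [+-+] → (0.927226, -1.29822, 0.9367)–(1.18957, -1.18957, 0.9367)  len=0.2840
  (v32,v3,v33) [--+] → (1.57364, -0.262341, 0.9367)–(1.18957, -1.18957, 0.9367)  len=1.0036
  (v33,v3,v4) [+-+] → (1.57364, -0.262341, 0.9367)–(1.6823, 0, 0.9367)  len=0.2840

Chained into 1 loop(s):
  loop 1: 16 segments, perimeter = 10.3006
Total perimeter = 10.301


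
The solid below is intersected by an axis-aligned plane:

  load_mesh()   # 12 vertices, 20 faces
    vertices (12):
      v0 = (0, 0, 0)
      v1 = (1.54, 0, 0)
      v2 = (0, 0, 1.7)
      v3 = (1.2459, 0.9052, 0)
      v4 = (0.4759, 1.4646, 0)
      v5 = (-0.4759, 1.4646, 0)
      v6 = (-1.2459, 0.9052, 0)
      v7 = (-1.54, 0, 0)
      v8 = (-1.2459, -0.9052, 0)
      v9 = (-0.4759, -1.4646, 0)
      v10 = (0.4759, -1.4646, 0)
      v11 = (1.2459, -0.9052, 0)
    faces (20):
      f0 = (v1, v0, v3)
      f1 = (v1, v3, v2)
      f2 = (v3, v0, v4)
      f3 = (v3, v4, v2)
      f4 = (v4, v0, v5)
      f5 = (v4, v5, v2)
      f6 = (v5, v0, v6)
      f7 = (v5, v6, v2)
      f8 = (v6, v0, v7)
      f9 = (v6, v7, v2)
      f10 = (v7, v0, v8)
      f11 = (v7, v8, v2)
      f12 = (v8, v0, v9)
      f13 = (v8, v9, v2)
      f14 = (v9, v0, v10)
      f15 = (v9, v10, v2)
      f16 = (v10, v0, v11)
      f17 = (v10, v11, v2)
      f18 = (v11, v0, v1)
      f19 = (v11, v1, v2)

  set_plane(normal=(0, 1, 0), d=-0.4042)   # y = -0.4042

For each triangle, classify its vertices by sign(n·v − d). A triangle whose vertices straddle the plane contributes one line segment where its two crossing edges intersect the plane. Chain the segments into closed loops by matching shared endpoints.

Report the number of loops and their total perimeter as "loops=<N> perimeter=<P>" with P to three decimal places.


Straddling triangles (10 of 20):
  (v7,v0,v8) [++-] → (-0.556333, -0.4042, 0)–(-1.40868, -0.4042, 0)  len=0.8523
  (v7,v8,v2) [+-+] → (-1.40868, -0.4042, 0)–(-0.556333, -0.4042, 0.940897)  len=1.2696
  (v8,v0,v9) [-+-] → (-0.556333, -0.4042, 0)–(-0.131339, -0.4042, 0)  len=0.4250
  (v8,v9,v2) [--+] → (-0.131339, -0.4042, 1.23083)–(-0.556333, -0.4042, 0.940897)  len=0.5145
  (v9,v0,v10) [-+-] → (-0.131339, -0.4042, 0)–(0.131339, -0.4042, 0)  len=0.2627
  (v9,v10,v2) [--+] → (0.131339, -0.4042, 1.23083)–(-0.131339, -0.4042, 1.23083)  len=0.2627
  (v10,v0,v11) [-+-] → (0.131339, -0.4042, 0)–(0.556333, -0.4042, 0)  len=0.4250
  (v10,v11,v2) [--+] → (0.556333, -0.4042, 0.940897)–(0.131339, -0.4042, 1.23083)  len=0.5145
  (v11,v0,v1) [-++] → (0.556333, -0.4042, 0)–(1.40868, -0.4042, 0)  len=0.8523
  (v11,v1,v2) [-++] → (1.40868, -0.4042, 0)–(0.556333, -0.4042, 0.940897)  len=1.2696

Chained into 1 loop(s):
  loop 1: 10 segments, perimeter = 6.6481
Total perimeter = 6.648

loops=1 perimeter=6.648


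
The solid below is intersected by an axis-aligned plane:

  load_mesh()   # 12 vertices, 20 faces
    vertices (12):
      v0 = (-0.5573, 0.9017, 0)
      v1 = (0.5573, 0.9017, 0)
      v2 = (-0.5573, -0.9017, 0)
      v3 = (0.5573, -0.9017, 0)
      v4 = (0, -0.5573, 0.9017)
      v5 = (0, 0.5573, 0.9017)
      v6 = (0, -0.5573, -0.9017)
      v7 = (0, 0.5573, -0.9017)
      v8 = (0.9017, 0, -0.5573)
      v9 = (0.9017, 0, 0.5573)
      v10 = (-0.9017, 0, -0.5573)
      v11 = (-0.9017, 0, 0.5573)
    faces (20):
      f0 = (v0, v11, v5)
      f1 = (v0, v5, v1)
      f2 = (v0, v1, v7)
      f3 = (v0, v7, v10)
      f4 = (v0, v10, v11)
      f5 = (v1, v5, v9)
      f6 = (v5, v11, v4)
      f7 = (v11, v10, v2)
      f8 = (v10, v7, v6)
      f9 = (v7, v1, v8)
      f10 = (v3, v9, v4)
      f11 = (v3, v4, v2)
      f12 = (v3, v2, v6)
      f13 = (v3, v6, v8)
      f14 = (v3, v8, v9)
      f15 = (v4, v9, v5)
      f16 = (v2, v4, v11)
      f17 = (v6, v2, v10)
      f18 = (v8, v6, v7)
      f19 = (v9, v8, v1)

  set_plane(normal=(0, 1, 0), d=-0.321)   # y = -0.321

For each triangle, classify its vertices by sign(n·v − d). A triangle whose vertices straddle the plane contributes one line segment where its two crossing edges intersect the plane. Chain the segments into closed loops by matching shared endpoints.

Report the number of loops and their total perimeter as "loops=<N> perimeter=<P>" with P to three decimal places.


Straddling triangles (10 of 20):
  (v5,v11,v4) [++-] → (-0.382329, -0.321, 0.755671)–(0, -0.321, 0.9017)  len=0.4093
  (v11,v10,v2) [++-] → (-0.779096, -0.321, -0.358904)–(-0.779096, -0.321, 0.358904)  len=0.7178
  (v10,v7,v6) [++-] → (0, -0.321, -0.9017)–(-0.382329, -0.321, -0.755671)  len=0.4093
  (v3,v9,v4) [-+-] → (0.779096, -0.321, 0.358904)–(0.382329, -0.321, 0.755671)  len=0.5611
  (v3,v6,v8) [--+] → (0.382329, -0.321, -0.755671)–(0.779096, -0.321, -0.358904)  len=0.5611
  (v3,v8,v9) [-++] → (0.779096, -0.321, -0.358904)–(0.779096, -0.321, 0.358904)  len=0.7178
  (v4,v9,v5) [-++] → (0.382329, -0.321, 0.755671)–(0, -0.321, 0.9017)  len=0.4093
  (v2,v4,v11) [--+] → (-0.382329, -0.321, 0.755671)–(-0.779096, -0.321, 0.358904)  len=0.5611
  (v6,v2,v10) [--+] → (-0.779096, -0.321, -0.358904)–(-0.382329, -0.321, -0.755671)  len=0.5611
  (v8,v6,v7) [+-+] → (0.382329, -0.321, -0.755671)–(0, -0.321, -0.9017)  len=0.4093

Chained into 1 loop(s):
  loop 1: 10 segments, perimeter = 5.3171
Total perimeter = 5.317

loops=1 perimeter=5.317
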